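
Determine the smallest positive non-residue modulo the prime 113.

3

(2/113) = +1, so 2 is a residue.
(3/113) = −1, so 3 is the smallest positive non-residue mod 113.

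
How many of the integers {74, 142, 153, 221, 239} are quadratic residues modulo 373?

(74/373) = -1 → non-residue.
(142/373) = -1 → non-residue.
(153/373) = +1 → QR.
(221/373) = +1 → QR.
(239/373) = +1 → QR.
Total quadratic residues among the 5: 3.

3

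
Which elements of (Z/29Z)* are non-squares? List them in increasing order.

2, 3, 8, 10, 11, 12, 14, 15, 17, 18, 19, 21, 26, 27

Square k = 1,…,14 (k and 29−k give the same square):
1²=1, 2²=4, 3²=9, 4²=16, 5²=25, 6²≡7, 7²≡20, 8²≡6, 9²≡23, 10²≡13, 11²≡5, 12²≡28, 13²≡24, 14²≡22 (mod 29).
The residues are {1, 4, 5, 6, 7, 9, 13, 16, 20, 22, 23, 24, 25, 28}; the non-residues are the remaining 14 nonzero classes.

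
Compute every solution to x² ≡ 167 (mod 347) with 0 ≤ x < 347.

Since 347 ≡ 3 (mod 4), a square root of 167 is 167^((347+1)/4) = 167^87 mod 347.
Repeated squaring: 167^2≡129, 167^4≡332, 167^8≡225, 167^16≡310, 167^32≡328, 167^64≡14 (mod 347).
167^87 = 167^(64+16+4+2+1) ≡ 127 (mod 347).
Check: 127² = 16129 ≡ 167 (mod 347). The two roots are 127 and 220.

127, 220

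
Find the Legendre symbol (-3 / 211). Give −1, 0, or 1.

Euler's criterion: (-3/211) ≡ 208^105 (mod 211).
208^2 ≡ 9 (mod 211)
208^4 ≡ 81 (mod 211)
208^8 ≡ 20 (mod 211)
208^16 ≡ 189 (mod 211)
208^32 ≡ 62 (mod 211)
208^64 ≡ 46 (mod 211)
208^105 = 208^(64+32+8+1) ≡ 1 (mod 211).
Result is 1, so (-3/211) = 1.

1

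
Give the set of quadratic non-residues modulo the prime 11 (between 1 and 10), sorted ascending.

2, 6, 7, 8, 10

Square k = 1,…,5 (k and 11−k give the same square):
1²=1, 2²=4, 3²=9, 4²≡5, 5²≡3 (mod 11).
The residues are {1, 3, 4, 5, 9}; the non-residues are the remaining 5 nonzero classes.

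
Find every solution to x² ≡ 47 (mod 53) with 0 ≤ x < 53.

10, 43

53 ≡ 1 (mod 4), so we find a root by search.
Trying successive values, 10² = 100 ≡ 47 (mod 53). The other root is 53 − 10 = 43.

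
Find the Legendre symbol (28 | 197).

Euler's criterion: (28/197) ≡ 28^98 (mod 197).
28^2 ≡ 193 (mod 197)
28^4 ≡ 16 (mod 197)
28^8 ≡ 59 (mod 197)
28^16 ≡ 132 (mod 197)
28^32 ≡ 88 (mod 197)
28^64 ≡ 61 (mod 197)
28^98 = 28^(64+32+2) ≡ 1 (mod 197).
Result is 1, so (28/197) = 1.

1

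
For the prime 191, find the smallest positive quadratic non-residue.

7

(2/191) = +1, so 2 is a residue.
(3/191) = +1, so 3 is a residue.
(4/191) = +1, so 4 is a residue.
(5/191) = +1, so 5 is a residue.
(6/191) = +1, so 6 is a residue.
(7/191) = −1, so 7 is the smallest positive non-residue mod 191.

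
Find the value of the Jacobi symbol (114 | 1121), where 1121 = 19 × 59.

Pull out 2: since 1121 ≡ 1 (mod 8), (2/1121) = +1.
Reciprocity: 57 ≡ 1 and 1121 ≡ 1 (mod 4), so (57/1121) = +(1121/57).
Reduce top mod 57: now compute (38/57).
Pull out 2: since 57 ≡ 1 (mod 8), (2/57) = +1.
Reciprocity: 19 ≡ 3 and 57 ≡ 1 (mod 4), so (19/57) = +(57/19).
Reduce top mod 19: now compute (0/19).
Top reduces to 0: gcd > 1, so the symbol is 0.

0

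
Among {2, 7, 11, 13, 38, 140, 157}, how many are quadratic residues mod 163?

2

(2/163) = -1 → non-residue.
(7/163) = -1 → non-residue.
(11/163) = -1 → non-residue.
(13/163) = -1 → non-residue.
(38/163) = +1 → QR.
(140/163) = +1 → QR.
(157/163) = -1 → non-residue.
Total quadratic residues among the 7: 2.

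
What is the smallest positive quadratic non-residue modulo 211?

(2/211) = −1, so 2 is the smallest positive non-residue mod 211.

2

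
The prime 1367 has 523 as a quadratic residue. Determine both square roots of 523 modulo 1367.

68, 1299

Since 1367 ≡ 3 (mod 4), a square root of 523 is 523^((1367+1)/4) = 523^342 mod 1367.
Repeated squaring: 523^2≡129, 523^4≡237, 523^8≡122, 523^16≡1214, 523^32≡170, 523^64≡193, 523^128≡340, 523^256≡772 (mod 1367).
523^342 = 523^(256+64+16+4+2) ≡ 1299 (mod 1367).
Check: 1299² = 1687401 ≡ 523 (mod 1367). The two roots are 68 and 1299.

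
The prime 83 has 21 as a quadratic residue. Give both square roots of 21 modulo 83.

41, 42

Since 83 ≡ 3 (mod 4), a square root of 21 is 21^((83+1)/4) = 21^21 mod 83.
Repeated squaring: 21^2≡26, 21^4≡12, 21^8≡61, 21^16≡69 (mod 83).
21^21 = 21^(16+4+1) ≡ 41 (mod 83).
Check: 41² = 1681 ≡ 21 (mod 83). The two roots are 41 and 42.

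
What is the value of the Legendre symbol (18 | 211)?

-1

Euler's criterion: (18/211) ≡ 18^105 (mod 211).
18^2 ≡ 113 (mod 211)
18^4 ≡ 109 (mod 211)
18^8 ≡ 65 (mod 211)
18^16 ≡ 5 (mod 211)
18^32 ≡ 25 (mod 211)
18^64 ≡ 203 (mod 211)
18^105 = 18^(64+32+8+1) ≡ 210 (mod 211).
Result is 210 ≡ −1, so (18/211) = −1.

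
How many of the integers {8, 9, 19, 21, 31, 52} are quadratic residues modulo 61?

3

(8/61) = -1 → non-residue.
(9/61) = +1 → QR.
(19/61) = +1 → QR.
(21/61) = -1 → non-residue.
(31/61) = -1 → non-residue.
(52/61) = +1 → QR.
Total quadratic residues among the 6: 3.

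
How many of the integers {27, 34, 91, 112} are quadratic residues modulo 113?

(27/113) = -1 → non-residue.
(34/113) = -1 → non-residue.
(91/113) = +1 → QR.
(112/113) = +1 → QR.
Total quadratic residues among the 4: 2.

2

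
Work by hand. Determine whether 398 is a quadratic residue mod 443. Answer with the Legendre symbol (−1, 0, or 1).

1

Pull out 2: since 443 ≡ 3 (mod 8), (2/443) = -1.
Reciprocity: 199 ≡ 3 and 443 ≡ 3 (mod 4), so (199/443) = −(443/199).
Reduce top mod 199: now compute (45/199).
Reciprocity: 45 ≡ 1 and 199 ≡ 3 (mod 4), so (45/199) = +(199/45).
Reduce top mod 45: now compute (19/45).
Reciprocity: 19 ≡ 3 and 45 ≡ 1 (mod 4), so (19/45) = +(45/19).
Reduce top mod 19: now compute (7/19).
Reciprocity: 7 ≡ 3 and 19 ≡ 3 (mod 4), so (7/19) = −(19/7).
Reduce top mod 7: now compute (5/7).
Reciprocity: 5 ≡ 1 and 7 ≡ 3 (mod 4), so (5/7) = +(7/5).
Reduce top mod 5: now compute (2/5).
Pull out 2: since 5 ≡ 5 (mod 8), (2/5) = -1.
Reached (1/5) = 1. Collecting the sign flips along the way, the symbol is +1.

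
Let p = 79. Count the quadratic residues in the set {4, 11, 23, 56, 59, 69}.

3

(4/79) = +1 → QR.
(11/79) = +1 → QR.
(23/79) = +1 → QR.
(56/79) = -1 → non-residue.
(59/79) = -1 → non-residue.
(69/79) = -1 → non-residue.
Total quadratic residues among the 6: 3.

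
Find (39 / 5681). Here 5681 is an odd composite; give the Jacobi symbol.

0

Reciprocity: 39 ≡ 3 and 5681 ≡ 1 (mod 4), so (39/5681) = +(5681/39).
Reduce top mod 39: now compute (26/39).
Pull out 2: since 39 ≡ 7 (mod 8), (2/39) = +1.
Reciprocity: 13 ≡ 1 and 39 ≡ 3 (mod 4), so (13/39) = +(39/13).
Reduce top mod 13: now compute (0/13).
Top reduces to 0: gcd > 1, so the symbol is 0.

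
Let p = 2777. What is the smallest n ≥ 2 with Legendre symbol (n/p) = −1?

(2/2777) = +1, so 2 is a residue.
(3/2777) = −1, so 3 is the smallest positive non-residue mod 2777.

3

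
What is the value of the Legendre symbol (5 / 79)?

1

Reciprocity: 5 ≡ 1 and 79 ≡ 3 (mod 4), so (5/79) = +(79/5).
Reduce top mod 5: now compute (4/5).
Pull out 2^2: since 5 ≡ 5 (mod 8), (2/5) = -1, so (2/5)^2 = +1.
Reached (1/5) = 1. Collecting the sign flips along the way, the symbol is +1.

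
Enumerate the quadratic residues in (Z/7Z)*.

1 2 4

Square k = 1,…,3 (k and 7−k give the same square):
1²=1, 2²=4, 3²≡2 (mod 7).
So the quadratic residues mod 7 are {1, 2, 4}.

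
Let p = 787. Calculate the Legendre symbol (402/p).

1

Pull out 2: since 787 ≡ 3 (mod 8), (2/787) = -1.
Reciprocity: 201 ≡ 1 and 787 ≡ 3 (mod 4), so (201/787) = +(787/201).
Reduce top mod 201: now compute (184/201).
Pull out 2^3: since 201 ≡ 1 (mod 8), (2/201) = +1, so (2/201)^3 = +1.
Reciprocity: 23 ≡ 3 and 201 ≡ 1 (mod 4), so (23/201) = +(201/23).
Reduce top mod 23: now compute (17/23).
Reciprocity: 17 ≡ 1 and 23 ≡ 3 (mod 4), so (17/23) = +(23/17).
Reduce top mod 17: now compute (6/17).
Pull out 2: since 17 ≡ 1 (mod 8), (2/17) = +1.
Reciprocity: 3 ≡ 3 and 17 ≡ 1 (mod 4), so (3/17) = +(17/3).
Reduce top mod 3: now compute (2/3).
Pull out 2: since 3 ≡ 3 (mod 8), (2/3) = -1.
Reached (1/3) = 1. Collecting the sign flips along the way, the symbol is +1.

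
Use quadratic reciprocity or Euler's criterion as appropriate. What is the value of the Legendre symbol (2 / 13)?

-1

Pull out 2: since 13 ≡ 5 (mod 8), (2/13) = -1.
Reached (1/13) = 1. Collecting the sign flips along the way, the symbol is -1.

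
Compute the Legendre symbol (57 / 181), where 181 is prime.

-1

Euler's criterion: (57/181) ≡ 57^90 (mod 181).
57^2 ≡ 172 (mod 181)
57^4 ≡ 81 (mod 181)
57^8 ≡ 45 (mod 181)
57^16 ≡ 34 (mod 181)
57^32 ≡ 70 (mod 181)
57^64 ≡ 13 (mod 181)
57^90 = 57^(64+16+8+2) ≡ 180 (mod 181).
Result is 180 ≡ −1, so (57/181) = −1.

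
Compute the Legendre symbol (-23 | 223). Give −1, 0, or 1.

1

Euler's criterion: (-23/223) ≡ 200^111 (mod 223).
200^2 ≡ 83 (mod 223)
200^4 ≡ 199 (mod 223)
200^8 ≡ 130 (mod 223)
200^16 ≡ 175 (mod 223)
200^32 ≡ 74 (mod 223)
200^64 ≡ 124 (mod 223)
200^111 = 200^(64+32+8+4+2+1) ≡ 1 (mod 223).
Result is 1, so (-23/223) = 1.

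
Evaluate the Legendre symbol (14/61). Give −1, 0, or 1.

Pull out 2: since 61 ≡ 5 (mod 8), (2/61) = -1.
Reciprocity: 7 ≡ 3 and 61 ≡ 1 (mod 4), so (7/61) = +(61/7).
Reduce top mod 7: now compute (5/7).
Reciprocity: 5 ≡ 1 and 7 ≡ 3 (mod 4), so (5/7) = +(7/5).
Reduce top mod 5: now compute (2/5).
Pull out 2: since 5 ≡ 5 (mod 8), (2/5) = -1.
Reached (1/5) = 1. Collecting the sign flips along the way, the symbol is +1.

1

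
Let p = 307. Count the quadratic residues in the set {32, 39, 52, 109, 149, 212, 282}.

(32/307) = -1 → non-residue.
(39/307) = +1 → QR.
(52/307) = -1 → non-residue.
(109/307) = +1 → QR.
(149/307) = +1 → QR.
(212/307) = +1 → QR.
(282/307) = -1 → non-residue.
Total quadratic residues among the 7: 4.

4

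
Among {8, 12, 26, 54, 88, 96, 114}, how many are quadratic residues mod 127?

(8/127) = +1 → QR.
(12/127) = -1 → non-residue.
(26/127) = +1 → QR.
(54/127) = -1 → non-residue.
(88/127) = +1 → QR.
(96/127) = -1 → non-residue.
(114/127) = -1 → non-residue.
Total quadratic residues among the 7: 3.

3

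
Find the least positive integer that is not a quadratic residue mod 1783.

(2/1783) = +1, so 2 is a residue.
(3/1783) = −1, so 3 is the smallest positive non-residue mod 1783.

3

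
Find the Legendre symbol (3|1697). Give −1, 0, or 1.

Reciprocity: 3 ≡ 3 and 1697 ≡ 1 (mod 4), so (3/1697) = +(1697/3).
Reduce top mod 3: now compute (2/3).
Pull out 2: since 3 ≡ 3 (mod 8), (2/3) = -1.
Reached (1/3) = 1. Collecting the sign flips along the way, the symbol is -1.

-1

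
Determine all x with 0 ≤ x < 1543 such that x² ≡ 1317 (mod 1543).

Since 1543 ≡ 3 (mod 4), a square root of 1317 is 1317^((1543+1)/4) = 1317^386 mod 1543.
Repeated squaring: 1317^2≡157, 1317^4≡1504, 1317^8≡1521, 1317^16≡484, 1317^32≡1263, 1317^64≡1250, 1317^128≡984, 1317^256≡795 (mod 1543).
1317^386 = 1317^(256+128+2) ≡ 1332 (mod 1543).
Check: 1332² = 1774224 ≡ 1317 (mod 1543). The two roots are 211 and 1332.

211, 1332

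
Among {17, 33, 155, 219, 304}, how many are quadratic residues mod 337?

1

(17/337) = -1 → non-residue.
(33/337) = -1 → non-residue.
(155/337) = +1 → QR.
(219/337) = -1 → non-residue.
(304/337) = -1 → non-residue.
Total quadratic residues among the 5: 1.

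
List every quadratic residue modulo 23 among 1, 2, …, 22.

1 2 3 4 6 8 9 12 13 16 18

Square k = 1,…,11 (k and 23−k give the same square):
1²=1, 2²=4, 3²=9, 4²=16, 5²≡2, 6²≡13, 7²≡3, 8²≡18, 9²≡12, 10²≡8, 11²≡6 (mod 23).
So the quadratic residues mod 23 are {1, 2, 3, 4, 6, 8, 9, 12, 13, 16, 18}.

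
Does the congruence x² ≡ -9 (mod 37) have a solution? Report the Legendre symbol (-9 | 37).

1

First reduce: -9 ≡ 28 (mod 37).
Pull out 2^2: since 37 ≡ 5 (mod 8), (2/37) = -1, so (2/37)^2 = +1.
Reciprocity: 7 ≡ 3 and 37 ≡ 1 (mod 4), so (7/37) = +(37/7).
Reduce top mod 7: now compute (2/7).
Pull out 2: since 7 ≡ 7 (mod 8), (2/7) = +1.
Reached (1/7) = 1. Collecting the sign flips along the way, the symbol is +1.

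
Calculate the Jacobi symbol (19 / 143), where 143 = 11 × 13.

Reciprocity: 19 ≡ 3 and 143 ≡ 3 (mod 4), so (19/143) = −(143/19).
Reduce top mod 19: now compute (10/19).
Pull out 2: since 19 ≡ 3 (mod 8), (2/19) = -1.
Reciprocity: 5 ≡ 1 and 19 ≡ 3 (mod 4), so (5/19) = +(19/5).
Reduce top mod 5: now compute (4/5).
Pull out 2^2: since 5 ≡ 5 (mod 8), (2/5) = -1, so (2/5)^2 = +1.
Reached (1/5) = 1. Collecting the sign flips along the way, the symbol is +1.

1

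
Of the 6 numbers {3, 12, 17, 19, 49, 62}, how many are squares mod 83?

(3/83) = +1 → QR.
(12/83) = +1 → QR.
(17/83) = +1 → QR.
(19/83) = -1 → non-residue.
(49/83) = +1 → QR.
(62/83) = -1 → non-residue.
Total quadratic residues among the 6: 4.

4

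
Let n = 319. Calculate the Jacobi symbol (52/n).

-1

Pull out 2^2: since 319 ≡ 7 (mod 8), (2/319) = +1, so (2/319)^2 = +1.
Reciprocity: 13 ≡ 1 and 319 ≡ 3 (mod 4), so (13/319) = +(319/13).
Reduce top mod 13: now compute (7/13).
Reciprocity: 7 ≡ 3 and 13 ≡ 1 (mod 4), so (7/13) = +(13/7).
Reduce top mod 7: now compute (6/7).
Pull out 2: since 7 ≡ 7 (mod 8), (2/7) = +1.
Reciprocity: 3 ≡ 3 and 7 ≡ 3 (mod 4), so (3/7) = −(7/3).
Reduce top mod 3: now compute (1/3).
Reached (1/3) = 1. Collecting the sign flips along the way, the symbol is -1.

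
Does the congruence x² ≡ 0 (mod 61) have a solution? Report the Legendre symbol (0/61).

Top reduces to 0: gcd > 1, so the symbol is 0.

0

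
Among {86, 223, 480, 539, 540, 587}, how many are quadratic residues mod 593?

(86/593) = -1 → non-residue.
(223/593) = -1 → non-residue.
(480/593) = +1 → QR.
(539/593) = -1 → non-residue.
(540/593) = +1 → QR.
(587/593) = -1 → non-residue.
Total quadratic residues among the 6: 2.

2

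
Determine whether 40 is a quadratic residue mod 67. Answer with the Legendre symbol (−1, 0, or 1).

Pull out 2^3: since 67 ≡ 3 (mod 8), (2/67) = -1, so (2/67)^3 = -1.
Reciprocity: 5 ≡ 1 and 67 ≡ 3 (mod 4), so (5/67) = +(67/5).
Reduce top mod 5: now compute (2/5).
Pull out 2: since 5 ≡ 5 (mod 8), (2/5) = -1.
Reached (1/5) = 1. Collecting the sign flips along the way, the symbol is +1.

1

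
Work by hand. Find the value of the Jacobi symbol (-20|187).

1

First reduce: -20 ≡ 167 (mod 187).
Reciprocity: 167 ≡ 3 and 187 ≡ 3 (mod 4), so (167/187) = −(187/167).
Reduce top mod 167: now compute (20/167).
Pull out 2^2: since 167 ≡ 7 (mod 8), (2/167) = +1, so (2/167)^2 = +1.
Reciprocity: 5 ≡ 1 and 167 ≡ 3 (mod 4), so (5/167) = +(167/5).
Reduce top mod 5: now compute (2/5).
Pull out 2: since 5 ≡ 5 (mod 8), (2/5) = -1.
Reached (1/5) = 1. Collecting the sign flips along the way, the symbol is +1.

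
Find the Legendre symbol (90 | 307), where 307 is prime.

1

Pull out 2: since 307 ≡ 3 (mod 8), (2/307) = -1.
Reciprocity: 45 ≡ 1 and 307 ≡ 3 (mod 4), so (45/307) = +(307/45).
Reduce top mod 45: now compute (37/45).
Reciprocity: 37 ≡ 1 and 45 ≡ 1 (mod 4), so (37/45) = +(45/37).
Reduce top mod 37: now compute (8/37).
Pull out 2^3: since 37 ≡ 5 (mod 8), (2/37) = -1, so (2/37)^3 = -1.
Reached (1/37) = 1. Collecting the sign flips along the way, the symbol is +1.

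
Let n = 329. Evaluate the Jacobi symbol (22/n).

Pull out 2: since 329 ≡ 1 (mod 8), (2/329) = +1.
Reciprocity: 11 ≡ 3 and 329 ≡ 1 (mod 4), so (11/329) = +(329/11).
Reduce top mod 11: now compute (10/11).
Pull out 2: since 11 ≡ 3 (mod 8), (2/11) = -1.
Reciprocity: 5 ≡ 1 and 11 ≡ 3 (mod 4), so (5/11) = +(11/5).
Reduce top mod 5: now compute (1/5).
Reached (1/5) = 1. Collecting the sign flips along the way, the symbol is -1.

-1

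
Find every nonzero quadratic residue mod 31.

1,2,4,5,7,8,9,10,14,16,18,19,20,25,28

Square k = 1,…,15 (k and 31−k give the same square):
1²=1, 2²=4, 3²=9, 4²=16, 5²=25, 6²≡5, 7²≡18, 8²≡2, 9²≡19, 10²≡7, 11²≡28, 12²≡20, 13²≡14, 14²≡10, 15²≡8 (mod 31).
So the quadratic residues mod 31 are {1, 2, 4, 5, 7, 8, 9, 10, 14, 16, 18, 19, 20, 25, 28}.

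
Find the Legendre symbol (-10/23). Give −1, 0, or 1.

1

First reduce: -10 ≡ 13 (mod 23).
Reciprocity: 13 ≡ 1 and 23 ≡ 3 (mod 4), so (13/23) = +(23/13).
Reduce top mod 13: now compute (10/13).
Pull out 2: since 13 ≡ 5 (mod 8), (2/13) = -1.
Reciprocity: 5 ≡ 1 and 13 ≡ 1 (mod 4), so (5/13) = +(13/5).
Reduce top mod 5: now compute (3/5).
Reciprocity: 3 ≡ 3 and 5 ≡ 1 (mod 4), so (3/5) = +(5/3).
Reduce top mod 3: now compute (2/3).
Pull out 2: since 3 ≡ 3 (mod 8), (2/3) = -1.
Reached (1/3) = 1. Collecting the sign flips along the way, the symbol is +1.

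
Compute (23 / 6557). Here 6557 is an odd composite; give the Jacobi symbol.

Reciprocity: 23 ≡ 3 and 6557 ≡ 1 (mod 4), so (23/6557) = +(6557/23).
Reduce top mod 23: now compute (2/23).
Pull out 2: since 23 ≡ 7 (mod 8), (2/23) = +1.
Reached (1/23) = 1. Collecting the sign flips along the way, the symbol is +1.

1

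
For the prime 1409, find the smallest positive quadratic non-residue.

(2/1409) = +1, so 2 is a residue.
(3/1409) = −1, so 3 is the smallest positive non-residue mod 1409.

3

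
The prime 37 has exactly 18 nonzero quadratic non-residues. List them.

Square k = 1,…,18 (k and 37−k give the same square):
1²=1, 2²=4, 3²=9, 4²=16, 5²=25, 6²=36, 7²≡12, 8²≡27, 9²≡7, 10²≡26, 11²≡10, 12²≡33, 13²≡21, 14²≡11, 15²≡3, 16²≡34, 17²≡30, 18²≡28 (mod 37).
The residues are {1, 3, 4, 7, 9, 10, 11, 12, 16, 21, 25, 26, 27, 28, 30, 33, 34, 36}; the non-residues are the remaining 18 nonzero classes.

2, 5, 6, 8, 13, 14, 15, 17, 18, 19, 20, 22, 23, 24, 29, 31, 32, 35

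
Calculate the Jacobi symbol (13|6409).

Reciprocity: 13 ≡ 1 and 6409 ≡ 1 (mod 4), so (13/6409) = +(6409/13).
Reduce top mod 13: now compute (0/13).
Top reduces to 0: gcd > 1, so the symbol is 0.

0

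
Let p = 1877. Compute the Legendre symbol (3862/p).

-1

First reduce: 3862 ≡ 108 (mod 1877).
Pull out 2^2: since 1877 ≡ 5 (mod 8), (2/1877) = -1, so (2/1877)^2 = +1.
Reciprocity: 27 ≡ 3 and 1877 ≡ 1 (mod 4), so (27/1877) = +(1877/27).
Reduce top mod 27: now compute (14/27).
Pull out 2: since 27 ≡ 3 (mod 8), (2/27) = -1.
Reciprocity: 7 ≡ 3 and 27 ≡ 3 (mod 4), so (7/27) = −(27/7).
Reduce top mod 7: now compute (6/7).
Pull out 2: since 7 ≡ 7 (mod 8), (2/7) = +1.
Reciprocity: 3 ≡ 3 and 7 ≡ 3 (mod 4), so (3/7) = −(7/3).
Reduce top mod 3: now compute (1/3).
Reached (1/3) = 1. Collecting the sign flips along the way, the symbol is -1.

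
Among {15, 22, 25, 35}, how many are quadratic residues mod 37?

1

(15/37) = -1 → non-residue.
(22/37) = -1 → non-residue.
(25/37) = +1 → QR.
(35/37) = -1 → non-residue.
Total quadratic residues among the 4: 1.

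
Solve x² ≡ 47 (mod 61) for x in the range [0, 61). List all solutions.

61 ≡ 1 (mod 4), so we find a root by search.
Trying successive values, 13² = 169 ≡ 47 (mod 61). The other root is 61 − 13 = 48.

13, 48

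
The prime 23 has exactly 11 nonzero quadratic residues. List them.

1,2,3,4,6,8,9,12,13,16,18

Square k = 1,…,11 (k and 23−k give the same square):
1²=1, 2²=4, 3²=9, 4²=16, 5²≡2, 6²≡13, 7²≡3, 8²≡18, 9²≡12, 10²≡8, 11²≡6 (mod 23).
So the quadratic residues mod 23 are {1, 2, 3, 4, 6, 8, 9, 12, 13, 16, 18}.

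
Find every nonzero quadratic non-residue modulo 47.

Square k = 1,…,23 (k and 47−k give the same square):
1²=1, 2²=4, 3²=9, 4²=16, 5²=25, 6²=36, 7²≡2, 8²≡17, 9²≡34, 10²≡6, 11²≡27, 12²≡3, 13²≡28, 14²≡8, 15²≡37, 16²≡21, 17²≡7, 18²≡42, 19²≡32, 20²≡24, 21²≡18, 22²≡14, 23²≡12 (mod 47).
The residues are {1, 2, 3, 4, 6, 7, 8, 9, 12, 14, 16, 17, 18, 21, 24, 25, 27, 28, 32, 34, 36, 37, 42}; the non-residues are the remaining 23 nonzero classes.

5, 10, 11, 13, 15, 19, 20, 22, 23, 26, 29, 30, 31, 33, 35, 38, 39, 40, 41, 43, 44, 45, 46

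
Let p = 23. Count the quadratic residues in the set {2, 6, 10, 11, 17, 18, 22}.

(2/23) = +1 → QR.
(6/23) = +1 → QR.
(10/23) = -1 → non-residue.
(11/23) = -1 → non-residue.
(17/23) = -1 → non-residue.
(18/23) = +1 → QR.
(22/23) = -1 → non-residue.
Total quadratic residues among the 7: 3.

3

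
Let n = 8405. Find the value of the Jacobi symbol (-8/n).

-1

First reduce: -8 ≡ 8397 (mod 8405).
Reciprocity: 8397 ≡ 1 and 8405 ≡ 1 (mod 4), so (8397/8405) = +(8405/8397).
Reduce top mod 8397: now compute (8/8397).
Pull out 2^3: since 8397 ≡ 5 (mod 8), (2/8397) = -1, so (2/8397)^3 = -1.
Reached (1/8397) = 1. Collecting the sign flips along the way, the symbol is -1.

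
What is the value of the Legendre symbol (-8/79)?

-1

First reduce: -8 ≡ 71 (mod 79).
Reciprocity: 71 ≡ 3 and 79 ≡ 3 (mod 4), so (71/79) = −(79/71).
Reduce top mod 71: now compute (8/71).
Pull out 2^3: since 71 ≡ 7 (mod 8), (2/71) = +1, so (2/71)^3 = +1.
Reached (1/71) = 1. Collecting the sign flips along the way, the symbol is -1.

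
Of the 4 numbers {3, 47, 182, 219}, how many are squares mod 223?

1

(3/223) = -1 → non-residue.
(47/223) = +1 → QR.
(182/223) = -1 → non-residue.
(219/223) = -1 → non-residue.
Total quadratic residues among the 4: 1.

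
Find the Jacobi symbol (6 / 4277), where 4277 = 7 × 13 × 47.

Pull out 2: since 4277 ≡ 5 (mod 8), (2/4277) = -1.
Reciprocity: 3 ≡ 3 and 4277 ≡ 1 (mod 4), so (3/4277) = +(4277/3).
Reduce top mod 3: now compute (2/3).
Pull out 2: since 3 ≡ 3 (mod 8), (2/3) = -1.
Reached (1/3) = 1. Collecting the sign flips along the way, the symbol is +1.

1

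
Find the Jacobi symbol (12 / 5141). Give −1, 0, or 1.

-1

Pull out 2^2: since 5141 ≡ 5 (mod 8), (2/5141) = -1, so (2/5141)^2 = +1.
Reciprocity: 3 ≡ 3 and 5141 ≡ 1 (mod 4), so (3/5141) = +(5141/3).
Reduce top mod 3: now compute (2/3).
Pull out 2: since 3 ≡ 3 (mod 8), (2/3) = -1.
Reached (1/3) = 1. Collecting the sign flips along the way, the symbol is -1.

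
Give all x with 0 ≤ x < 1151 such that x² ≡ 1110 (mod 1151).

Since 1151 ≡ 3 (mod 4), a square root of 1110 is 1110^((1151+1)/4) = 1110^288 mod 1151.
Repeated squaring: 1110^2≡530, 1110^4≡56, 1110^8≡834, 1110^16≡352, 1110^32≡747, 1110^64≡925, 1110^128≡432, 1110^256≡162 (mod 1151).
1110^288 = 1110^(256+32) ≡ 159 (mod 1151).
Check: 159² = 25281 ≡ 1110 (mod 1151). The two roots are 159 and 992.

159, 992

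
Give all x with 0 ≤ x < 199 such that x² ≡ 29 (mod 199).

32, 167

Since 199 ≡ 3 (mod 4), a square root of 29 is 29^((199+1)/4) = 29^50 mod 199.
Repeated squaring: 29^2≡45, 29^4≡35, 29^8≡31, 29^16≡165, 29^32≡161 (mod 199).
29^50 = 29^(32+16+2) ≡ 32 (mod 199).
Check: 32² = 1024 ≡ 29 (mod 199). The two roots are 32 and 167.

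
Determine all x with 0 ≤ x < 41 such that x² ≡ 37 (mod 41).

41 ≡ 1 (mod 4), so we find a root by search.
Trying successive values, 18² = 324 ≡ 37 (mod 41). The other root is 41 − 18 = 23.

18, 23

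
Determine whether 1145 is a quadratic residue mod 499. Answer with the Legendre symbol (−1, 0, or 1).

-1

First reduce: 1145 ≡ 147 (mod 499).
Reciprocity: 147 ≡ 3 and 499 ≡ 3 (mod 4), so (147/499) = −(499/147).
Reduce top mod 147: now compute (58/147).
Pull out 2: since 147 ≡ 3 (mod 8), (2/147) = -1.
Reciprocity: 29 ≡ 1 and 147 ≡ 3 (mod 4), so (29/147) = +(147/29).
Reduce top mod 29: now compute (2/29).
Pull out 2: since 29 ≡ 5 (mod 8), (2/29) = -1.
Reached (1/29) = 1. Collecting the sign flips along the way, the symbol is -1.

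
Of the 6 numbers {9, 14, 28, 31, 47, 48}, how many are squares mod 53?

(9/53) = +1 → QR.
(14/53) = -1 → non-residue.
(28/53) = +1 → QR.
(31/53) = -1 → non-residue.
(47/53) = +1 → QR.
(48/53) = -1 → non-residue.
Total quadratic residues among the 6: 3.

3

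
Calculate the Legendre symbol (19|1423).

Reciprocity: 19 ≡ 3 and 1423 ≡ 3 (mod 4), so (19/1423) = −(1423/19).
Reduce top mod 19: now compute (17/19).
Reciprocity: 17 ≡ 1 and 19 ≡ 3 (mod 4), so (17/19) = +(19/17).
Reduce top mod 17: now compute (2/17).
Pull out 2: since 17 ≡ 1 (mod 8), (2/17) = +1.
Reached (1/17) = 1. Collecting the sign flips along the way, the symbol is -1.

-1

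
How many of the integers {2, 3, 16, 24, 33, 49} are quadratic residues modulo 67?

4

(2/67) = -1 → non-residue.
(3/67) = -1 → non-residue.
(16/67) = +1 → QR.
(24/67) = +1 → QR.
(33/67) = +1 → QR.
(49/67) = +1 → QR.
Total quadratic residues among the 6: 4.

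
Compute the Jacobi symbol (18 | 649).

1

Pull out 2: since 649 ≡ 1 (mod 8), (2/649) = +1.
Reciprocity: 9 ≡ 1 and 649 ≡ 1 (mod 4), so (9/649) = +(649/9).
Reduce top mod 9: now compute (1/9).
Reached (1/9) = 1. Collecting the sign flips along the way, the symbol is +1.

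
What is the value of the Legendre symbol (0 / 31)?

0

Top reduces to 0: gcd > 1, so the symbol is 0.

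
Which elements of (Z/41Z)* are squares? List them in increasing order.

Square k = 1,…,20 (k and 41−k give the same square):
1²=1, 2²=4, 3²=9, 4²=16, 5²=25, 6²=36, 7²≡8, 8²≡23, 9²≡40, 10²≡18, 11²≡39, 12²≡21, 13²≡5, 14²≡32, 15²≡20, 16²≡10, 17²≡2, 18²≡37, 19²≡33, 20²≡31 (mod 41).
So the quadratic residues mod 41 are {1, 2, 4, 5, 8, 9, 10, 16, 18, 20, 21, 23, 25, 31, 32, 33, 36, 37, 39, 40}.

1,2,4,5,8,9,10,16,18,20,21,23,25,31,32,33,36,37,39,40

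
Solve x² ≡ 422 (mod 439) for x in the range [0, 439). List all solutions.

185, 254

Since 439 ≡ 3 (mod 4), a square root of 422 is 422^((439+1)/4) = 422^110 mod 439.
Repeated squaring: 422^2≡289, 422^4≡111, 422^8≡29, 422^16≡402, 422^32≡52, 422^64≡70 (mod 439).
422^110 = 422^(64+32+8+4+2) ≡ 254 (mod 439).
Check: 254² = 64516 ≡ 422 (mod 439). The two roots are 185 and 254.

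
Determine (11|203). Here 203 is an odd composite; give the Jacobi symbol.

-1

Reciprocity: 11 ≡ 3 and 203 ≡ 3 (mod 4), so (11/203) = −(203/11).
Reduce top mod 11: now compute (5/11).
Reciprocity: 5 ≡ 1 and 11 ≡ 3 (mod 4), so (5/11) = +(11/5).
Reduce top mod 5: now compute (1/5).
Reached (1/5) = 1. Collecting the sign flips along the way, the symbol is -1.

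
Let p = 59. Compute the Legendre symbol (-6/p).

1

Euler's criterion: (-6/59) ≡ 53^29 (mod 59).
53^2 ≡ 36 (mod 59)
53^4 ≡ 57 (mod 59)
53^8 ≡ 4 (mod 59)
53^16 ≡ 16 (mod 59)
53^29 = 53^(16+8+4+1) ≡ 1 (mod 59).
Result is 1, so (-6/59) = 1.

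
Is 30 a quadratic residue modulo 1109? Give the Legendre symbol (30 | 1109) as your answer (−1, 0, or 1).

Euler's criterion: (30/1109) ≡ 30^554 (mod 1109).
30^2 ≡ 900 (mod 1109)
30^4 ≡ 430 (mod 1109)
30^8 ≡ 806 (mod 1109)
30^16 ≡ 871 (mod 1109)
30^32 ≡ 85 (mod 1109)
30^64 ≡ 571 (mod 1109)
30^128 ≡ 1104 (mod 1109)
30^256 ≡ 25 (mod 1109)
30^512 ≡ 625 (mod 1109)
30^554 = 30^(512+32+8+2) ≡ 1 (mod 1109).
Result is 1, so (30/1109) = 1.

1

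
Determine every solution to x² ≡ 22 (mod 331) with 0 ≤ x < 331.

118, 213

Since 331 ≡ 3 (mod 4), a square root of 22 is 22^((331+1)/4) = 22^83 mod 331.
Repeated squaring: 22^2≡153, 22^4≡239, 22^8≡189, 22^16≡304, 22^32≡67, 22^64≡186 (mod 331).
22^83 = 22^(64+16+2+1) ≡ 118 (mod 331).
Check: 118² = 13924 ≡ 22 (mod 331). The two roots are 118 and 213.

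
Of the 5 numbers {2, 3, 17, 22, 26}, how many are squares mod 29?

(2/29) = -1 → non-residue.
(3/29) = -1 → non-residue.
(17/29) = -1 → non-residue.
(22/29) = +1 → QR.
(26/29) = -1 → non-residue.
Total quadratic residues among the 5: 1.

1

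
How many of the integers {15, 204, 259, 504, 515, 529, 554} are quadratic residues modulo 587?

(15/587) = -1 → non-residue.
(204/587) = +1 → QR.
(259/587) = -1 → non-residue.
(504/587) = -1 → non-residue.
(515/587) = +1 → QR.
(529/587) = +1 → QR.
(554/587) = +1 → QR.
Total quadratic residues among the 7: 4.

4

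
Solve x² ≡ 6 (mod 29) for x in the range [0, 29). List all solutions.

8, 21

29 ≡ 1 (mod 4), so we find a root by search.
Trying successive values, 8² = 64 ≡ 6 (mod 29). The other root is 29 − 8 = 21.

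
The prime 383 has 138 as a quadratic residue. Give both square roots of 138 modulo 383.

Since 383 ≡ 3 (mod 4), a square root of 138 is 138^((383+1)/4) = 138^96 mod 383.
Repeated squaring: 138^2≡277, 138^4≡129, 138^8≡172, 138^16≡93, 138^32≡223, 138^64≡322 (mod 383).
138^96 = 138^(64+32) ≡ 185 (mod 383).
Check: 185² = 34225 ≡ 138 (mod 383). The two roots are 185 and 198.

185, 198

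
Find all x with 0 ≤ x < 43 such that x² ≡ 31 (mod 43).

17, 26

Since 43 ≡ 3 (mod 4), a square root of 31 is 31^((43+1)/4) = 31^11 mod 43.
Repeated squaring: 31^2≡15, 31^4≡10, 31^8≡14 (mod 43).
31^11 = 31^(8+2+1) ≡ 17 (mod 43).
Check: 17² = 289 ≡ 31 (mod 43). The two roots are 17 and 26.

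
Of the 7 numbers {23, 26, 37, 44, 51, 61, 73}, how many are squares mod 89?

(23/89) = -1 → non-residue.
(26/89) = -1 → non-residue.
(37/89) = -1 → non-residue.
(44/89) = +1 → QR.
(51/89) = -1 → non-residue.
(61/89) = -1 → non-residue.
(73/89) = +1 → QR.
Total quadratic residues among the 7: 2.

2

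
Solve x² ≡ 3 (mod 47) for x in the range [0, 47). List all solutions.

12, 35

Since 47 ≡ 3 (mod 4), a square root of 3 is 3^((47+1)/4) = 3^12 mod 47.
Repeated squaring: 3^2≡9, 3^4≡34, 3^8≡28 (mod 47).
3^12 = 3^(8+4) ≡ 12 (mod 47).
Check: 12² = 144 ≡ 3 (mod 47). The two roots are 12 and 35.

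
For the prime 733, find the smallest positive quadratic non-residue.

(2/733) = −1, so 2 is the smallest positive non-residue mod 733.

2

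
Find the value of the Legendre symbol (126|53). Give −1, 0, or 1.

-1

Euler's criterion: (126/53) ≡ 20^26 (mod 53).
20^2 ≡ 29 (mod 53)
20^4 ≡ 46 (mod 53)
20^8 ≡ 49 (mod 53)
20^16 ≡ 16 (mod 53)
20^26 = 20^(16+8+2) ≡ 52 (mod 53).
Result is 52 ≡ −1, so (126/53) = −1.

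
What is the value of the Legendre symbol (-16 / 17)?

First reduce: -16 ≡ 1 (mod 17).
Reached (1/17) = 1. Collecting the sign flips along the way, the symbol is +1.

1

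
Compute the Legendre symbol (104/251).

-1

Euler's criterion: (104/251) ≡ 104^125 (mod 251).
104^2 ≡ 23 (mod 251)
104^4 ≡ 27 (mod 251)
104^8 ≡ 227 (mod 251)
104^16 ≡ 74 (mod 251)
104^32 ≡ 205 (mod 251)
104^64 ≡ 108 (mod 251)
104^125 = 104^(64+32+16+8+4+1) ≡ 250 (mod 251).
Result is 250 ≡ −1, so (104/251) = −1.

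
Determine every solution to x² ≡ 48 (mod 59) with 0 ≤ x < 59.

15, 44

Since 59 ≡ 3 (mod 4), a square root of 48 is 48^((59+1)/4) = 48^15 mod 59.
Repeated squaring: 48^2≡3, 48^4≡9, 48^8≡22 (mod 59).
48^15 = 48^(8+4+2+1) ≡ 15 (mod 59).
Check: 15² = 225 ≡ 48 (mod 59). The two roots are 15 and 44.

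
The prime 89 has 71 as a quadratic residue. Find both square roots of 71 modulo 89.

89 ≡ 1 (mod 4), so we find a root by search.
Trying successive values, 31² = 961 ≡ 71 (mod 89). The other root is 89 − 31 = 58.

31, 58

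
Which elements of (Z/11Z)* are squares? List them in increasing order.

1,3,4,5,9

Square k = 1,…,5 (k and 11−k give the same square):
1²=1, 2²=4, 3²=9, 4²≡5, 5²≡3 (mod 11).
So the quadratic residues mod 11 are {1, 3, 4, 5, 9}.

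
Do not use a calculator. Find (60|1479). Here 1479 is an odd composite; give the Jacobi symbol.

0

Pull out 2^2: since 1479 ≡ 7 (mod 8), (2/1479) = +1, so (2/1479)^2 = +1.
Reciprocity: 15 ≡ 3 and 1479 ≡ 3 (mod 4), so (15/1479) = −(1479/15).
Reduce top mod 15: now compute (9/15).
Reciprocity: 9 ≡ 1 and 15 ≡ 3 (mod 4), so (9/15) = +(15/9).
Reduce top mod 9: now compute (6/9).
Pull out 2: since 9 ≡ 1 (mod 8), (2/9) = +1.
Reciprocity: 3 ≡ 3 and 9 ≡ 1 (mod 4), so (3/9) = +(9/3).
Reduce top mod 3: now compute (0/3).
Top reduces to 0: gcd > 1, so the symbol is 0.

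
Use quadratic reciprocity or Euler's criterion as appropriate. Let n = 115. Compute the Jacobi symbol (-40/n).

0

First reduce: -40 ≡ 75 (mod 115).
Reciprocity: 75 ≡ 3 and 115 ≡ 3 (mod 4), so (75/115) = −(115/75).
Reduce top mod 75: now compute (40/75).
Pull out 2^3: since 75 ≡ 3 (mod 8), (2/75) = -1, so (2/75)^3 = -1.
Reciprocity: 5 ≡ 1 and 75 ≡ 3 (mod 4), so (5/75) = +(75/5).
Reduce top mod 5: now compute (0/5).
Top reduces to 0: gcd > 1, so the symbol is 0.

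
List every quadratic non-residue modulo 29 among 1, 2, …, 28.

2, 3, 8, 10, 11, 12, 14, 15, 17, 18, 19, 21, 26, 27

Square k = 1,…,14 (k and 29−k give the same square):
1²=1, 2²=4, 3²=9, 4²=16, 5²=25, 6²≡7, 7²≡20, 8²≡6, 9²≡23, 10²≡13, 11²≡5, 12²≡28, 13²≡24, 14²≡22 (mod 29).
The residues are {1, 4, 5, 6, 7, 9, 13, 16, 20, 22, 23, 24, 25, 28}; the non-residues are the remaining 14 nonzero classes.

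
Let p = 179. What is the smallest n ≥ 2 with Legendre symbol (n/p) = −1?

2

(2/179) = −1, so 2 is the smallest positive non-residue mod 179.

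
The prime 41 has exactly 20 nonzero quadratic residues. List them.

Square k = 1,…,20 (k and 41−k give the same square):
1²=1, 2²=4, 3²=9, 4²=16, 5²=25, 6²=36, 7²≡8, 8²≡23, 9²≡40, 10²≡18, 11²≡39, 12²≡21, 13²≡5, 14²≡32, 15²≡20, 16²≡10, 17²≡2, 18²≡37, 19²≡33, 20²≡31 (mod 41).
So the quadratic residues mod 41 are {1, 2, 4, 5, 8, 9, 10, 16, 18, 20, 21, 23, 25, 31, 32, 33, 36, 37, 39, 40}.

1 2 4 5 8 9 10 16 18 20 21 23 25 31 32 33 36 37 39 40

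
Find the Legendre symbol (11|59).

Euler's criterion: (11/59) ≡ 11^29 (mod 59).
11^2 ≡ 3 (mod 59)
11^4 ≡ 9 (mod 59)
11^8 ≡ 22 (mod 59)
11^16 ≡ 12 (mod 59)
11^29 = 11^(16+8+4+1) ≡ 58 (mod 59).
Result is 58 ≡ −1, so (11/59) = −1.

-1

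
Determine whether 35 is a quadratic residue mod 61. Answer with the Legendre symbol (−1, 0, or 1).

-1

Reciprocity: 35 ≡ 3 and 61 ≡ 1 (mod 4), so (35/61) = +(61/35).
Reduce top mod 35: now compute (26/35).
Pull out 2: since 35 ≡ 3 (mod 8), (2/35) = -1.
Reciprocity: 13 ≡ 1 and 35 ≡ 3 (mod 4), so (13/35) = +(35/13).
Reduce top mod 13: now compute (9/13).
Reciprocity: 9 ≡ 1 and 13 ≡ 1 (mod 4), so (9/13) = +(13/9).
Reduce top mod 9: now compute (4/9).
Pull out 2^2: since 9 ≡ 1 (mod 8), (2/9) = +1, so (2/9)^2 = +1.
Reached (1/9) = 1. Collecting the sign flips along the way, the symbol is -1.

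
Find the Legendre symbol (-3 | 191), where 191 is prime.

First reduce: -3 ≡ 188 (mod 191).
Pull out 2^2: since 191 ≡ 7 (mod 8), (2/191) = +1, so (2/191)^2 = +1.
Reciprocity: 47 ≡ 3 and 191 ≡ 3 (mod 4), so (47/191) = −(191/47).
Reduce top mod 47: now compute (3/47).
Reciprocity: 3 ≡ 3 and 47 ≡ 3 (mod 4), so (3/47) = −(47/3).
Reduce top mod 3: now compute (2/3).
Pull out 2: since 3 ≡ 3 (mod 8), (2/3) = -1.
Reached (1/3) = 1. Collecting the sign flips along the way, the symbol is -1.

-1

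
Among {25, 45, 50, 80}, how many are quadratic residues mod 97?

(25/97) = +1 → QR.
(45/97) = -1 → non-residue.
(50/97) = +1 → QR.
(80/97) = -1 → non-residue.
Total quadratic residues among the 4: 2.

2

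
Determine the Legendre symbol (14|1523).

Pull out 2: since 1523 ≡ 3 (mod 8), (2/1523) = -1.
Reciprocity: 7 ≡ 3 and 1523 ≡ 3 (mod 4), so (7/1523) = −(1523/7).
Reduce top mod 7: now compute (4/7).
Pull out 2^2: since 7 ≡ 7 (mod 8), (2/7) = +1, so (2/7)^2 = +1.
Reached (1/7) = 1. Collecting the sign flips along the way, the symbol is +1.

1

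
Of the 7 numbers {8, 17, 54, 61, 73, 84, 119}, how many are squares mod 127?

(8/127) = +1 → QR.
(17/127) = +1 → QR.
(54/127) = -1 → non-residue.
(61/127) = +1 → QR.
(73/127) = +1 → QR.
(84/127) = +1 → QR.
(119/127) = -1 → non-residue.
Total quadratic residues among the 7: 5.

5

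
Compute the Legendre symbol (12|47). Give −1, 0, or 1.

Pull out 2^2: since 47 ≡ 7 (mod 8), (2/47) = +1, so (2/47)^2 = +1.
Reciprocity: 3 ≡ 3 and 47 ≡ 3 (mod 4), so (3/47) = −(47/3).
Reduce top mod 3: now compute (2/3).
Pull out 2: since 3 ≡ 3 (mod 8), (2/3) = -1.
Reached (1/3) = 1. Collecting the sign flips along the way, the symbol is +1.

1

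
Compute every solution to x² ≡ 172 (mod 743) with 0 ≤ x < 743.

Since 743 ≡ 3 (mod 4), a square root of 172 is 172^((743+1)/4) = 172^186 mod 743.
Repeated squaring: 172^2≡607, 172^4≡664, 172^8≡297, 172^16≡535, 172^32≡170, 172^64≡666, 172^128≡728 (mod 743).
172^186 = 172^(128+32+16+8+2) ≡ 49 (mod 743).
Check: 49² = 2401 ≡ 172 (mod 743). The two roots are 49 and 694.

49, 694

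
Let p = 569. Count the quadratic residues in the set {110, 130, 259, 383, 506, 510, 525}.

3

(110/569) = -1 → non-residue.
(130/569) = +1 → QR.
(259/569) = -1 → non-residue.
(383/569) = +1 → QR.
(506/569) = +1 → QR.
(510/569) = -1 → non-residue.
(525/569) = -1 → non-residue.
Total quadratic residues among the 7: 3.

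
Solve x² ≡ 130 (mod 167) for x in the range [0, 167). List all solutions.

Since 167 ≡ 3 (mod 4), a square root of 130 is 130^((167+1)/4) = 130^42 mod 167.
Repeated squaring: 130^2≡33, 130^4≡87, 130^8≡54, 130^16≡77, 130^32≡84 (mod 167).
130^42 = 130^(32+8+2) ≡ 56 (mod 167).
Check: 56² = 3136 ≡ 130 (mod 167). The two roots are 56 and 111.

56, 111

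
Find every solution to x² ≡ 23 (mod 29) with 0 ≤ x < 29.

9, 20

29 ≡ 1 (mod 4), so we find a root by search.
Trying successive values, 9² = 81 ≡ 23 (mod 29). The other root is 29 − 9 = 20.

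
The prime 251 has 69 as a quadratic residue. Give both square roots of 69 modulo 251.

Since 251 ≡ 3 (mod 4), a square root of 69 is 69^((251+1)/4) = 69^63 mod 251.
Repeated squaring: 69^2≡243, 69^4≡64, 69^8≡80, 69^16≡125, 69^32≡63 (mod 251).
69^63 = 69^(32+16+8+4+2+1) ≡ 123 (mod 251).
Check: 123² = 15129 ≡ 69 (mod 251). The two roots are 123 and 128.

123, 128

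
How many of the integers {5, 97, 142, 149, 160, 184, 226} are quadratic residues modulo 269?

5

(5/269) = +1 → QR.
(97/269) = +1 → QR.
(142/269) = +1 → QR.
(149/269) = +1 → QR.
(160/269) = -1 → non-residue.
(184/269) = -1 → non-residue.
(226/269) = +1 → QR.
Total quadratic residues among the 7: 5.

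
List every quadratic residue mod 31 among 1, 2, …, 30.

1 2 4 5 7 8 9 10 14 16 18 19 20 25 28

Square k = 1,…,15 (k and 31−k give the same square):
1²=1, 2²=4, 3²=9, 4²=16, 5²=25, 6²≡5, 7²≡18, 8²≡2, 9²≡19, 10²≡7, 11²≡28, 12²≡20, 13²≡14, 14²≡10, 15²≡8 (mod 31).
So the quadratic residues mod 31 are {1, 2, 4, 5, 7, 8, 9, 10, 14, 16, 18, 19, 20, 25, 28}.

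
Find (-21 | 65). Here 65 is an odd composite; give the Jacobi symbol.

First reduce: -21 ≡ 44 (mod 65).
Pull out 2^2: since 65 ≡ 1 (mod 8), (2/65) = +1, so (2/65)^2 = +1.
Reciprocity: 11 ≡ 3 and 65 ≡ 1 (mod 4), so (11/65) = +(65/11).
Reduce top mod 11: now compute (10/11).
Pull out 2: since 11 ≡ 3 (mod 8), (2/11) = -1.
Reciprocity: 5 ≡ 1 and 11 ≡ 3 (mod 4), so (5/11) = +(11/5).
Reduce top mod 5: now compute (1/5).
Reached (1/5) = 1. Collecting the sign flips along the way, the symbol is -1.

-1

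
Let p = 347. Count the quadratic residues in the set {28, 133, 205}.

(28/347) = -1 → non-residue.
(133/347) = +1 → QR.
(205/347) = +1 → QR.
Total quadratic residues among the 3: 2.

2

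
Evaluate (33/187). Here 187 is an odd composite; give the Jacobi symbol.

Reciprocity: 33 ≡ 1 and 187 ≡ 3 (mod 4), so (33/187) = +(187/33).
Reduce top mod 33: now compute (22/33).
Pull out 2: since 33 ≡ 1 (mod 8), (2/33) = +1.
Reciprocity: 11 ≡ 3 and 33 ≡ 1 (mod 4), so (11/33) = +(33/11).
Reduce top mod 11: now compute (0/11).
Top reduces to 0: gcd > 1, so the symbol is 0.

0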